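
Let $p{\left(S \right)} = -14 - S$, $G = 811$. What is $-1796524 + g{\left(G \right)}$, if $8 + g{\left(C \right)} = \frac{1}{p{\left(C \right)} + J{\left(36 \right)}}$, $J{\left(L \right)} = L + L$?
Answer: $- \frac{1352788597}{753} \approx -1.7965 \cdot 10^{6}$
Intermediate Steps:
$J{\left(L \right)} = 2 L$
$g{\left(C \right)} = -8 + \frac{1}{58 - C}$ ($g{\left(C \right)} = -8 + \frac{1}{\left(-14 - C\right) + 2 \cdot 36} = -8 + \frac{1}{\left(-14 - C\right) + 72} = -8 + \frac{1}{58 - C}$)
$-1796524 + g{\left(G \right)} = -1796524 + \frac{463 - 6488}{-58 + 811} = -1796524 + \frac{463 - 6488}{753} = -1796524 + \frac{1}{753} \left(-6025\right) = -1796524 - \frac{6025}{753} = - \frac{1352788597}{753}$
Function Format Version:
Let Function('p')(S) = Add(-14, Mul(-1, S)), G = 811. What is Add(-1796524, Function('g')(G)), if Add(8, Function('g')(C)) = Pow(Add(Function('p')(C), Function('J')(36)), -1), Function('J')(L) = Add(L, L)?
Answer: Rational(-1352788597, 753) ≈ -1.7965e+6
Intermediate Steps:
Function('J')(L) = Mul(2, L)
Function('g')(C) = Add(-8, Pow(Add(58, Mul(-1, C)), -1)) (Function('g')(C) = Add(-8, Pow(Add(Add(-14, Mul(-1, C)), Mul(2, 36)), -1)) = Add(-8, Pow(Add(Add(-14, Mul(-1, C)), 72), -1)) = Add(-8, Pow(Add(58, Mul(-1, C)), -1)))
Add(-1796524, Function('g')(G)) = Add(-1796524, Mul(Pow(Add(-58, 811), -1), Add(463, Mul(-8, 811)))) = Add(-1796524, Mul(Pow(753, -1), Add(463, -6488))) = Add(-1796524, Mul(Rational(1, 753), -6025)) = Add(-1796524, Rational(-6025, 753)) = Rational(-1352788597, 753)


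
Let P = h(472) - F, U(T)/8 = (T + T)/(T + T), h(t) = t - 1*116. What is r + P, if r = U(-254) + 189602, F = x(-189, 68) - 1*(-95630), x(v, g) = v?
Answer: 94525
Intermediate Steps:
h(t) = -116 + t (h(t) = t - 116 = -116 + t)
U(T) = 8 (U(T) = 8*((T + T)/(T + T)) = 8*((2*T)/((2*T))) = 8*((2*T)*(1/(2*T))) = 8*1 = 8)
F = 95441 (F = -189 - 1*(-95630) = -189 + 95630 = 95441)
r = 189610 (r = 8 + 189602 = 189610)
P = -95085 (P = (-116 + 472) - 1*95441 = 356 - 95441 = -95085)
r + P = 189610 - 95085 = 94525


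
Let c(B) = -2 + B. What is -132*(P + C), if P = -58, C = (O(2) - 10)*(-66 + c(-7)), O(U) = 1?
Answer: -81444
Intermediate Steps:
C = 675 (C = (1 - 10)*(-66 + (-2 - 7)) = -9*(-66 - 9) = -9*(-75) = 675)
-132*(P + C) = -132*(-58 + 675) = -132*617 = -81444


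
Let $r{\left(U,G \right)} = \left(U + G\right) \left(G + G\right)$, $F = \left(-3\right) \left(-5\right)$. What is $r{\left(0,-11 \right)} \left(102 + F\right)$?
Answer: $28314$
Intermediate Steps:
$F = 15$
$r{\left(U,G \right)} = 2 G \left(G + U\right)$ ($r{\left(U,G \right)} = \left(G + U\right) 2 G = 2 G \left(G + U\right)$)
$r{\left(0,-11 \right)} \left(102 + F\right) = 2 \left(-11\right) \left(-11 + 0\right) \left(102 + 15\right) = 2 \left(-11\right) \left(-11\right) 117 = 242 \cdot 117 = 28314$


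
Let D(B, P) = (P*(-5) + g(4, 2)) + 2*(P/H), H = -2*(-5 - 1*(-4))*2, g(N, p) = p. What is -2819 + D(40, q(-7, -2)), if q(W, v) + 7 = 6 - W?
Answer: -2844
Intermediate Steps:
q(W, v) = -1 - W (q(W, v) = -7 + (6 - W) = -1 - W)
H = 4 (H = -2*(-5 + 4)*2 = -2*(-1)*2 = 2*2 = 4)
D(B, P) = 2 - 9*P/2 (D(B, P) = (P*(-5) + 2) + 2*(P/4) = (-5*P + 2) + 2*(P*(1/4)) = (2 - 5*P) + 2*(P/4) = (2 - 5*P) + P/2 = 2 - 9*P/2)
-2819 + D(40, q(-7, -2)) = -2819 + (2 - 9*(-1 - 1*(-7))/2) = -2819 + (2 - 9*(-1 + 7)/2) = -2819 + (2 - 9/2*6) = -2819 + (2 - 27) = -2819 - 25 = -2844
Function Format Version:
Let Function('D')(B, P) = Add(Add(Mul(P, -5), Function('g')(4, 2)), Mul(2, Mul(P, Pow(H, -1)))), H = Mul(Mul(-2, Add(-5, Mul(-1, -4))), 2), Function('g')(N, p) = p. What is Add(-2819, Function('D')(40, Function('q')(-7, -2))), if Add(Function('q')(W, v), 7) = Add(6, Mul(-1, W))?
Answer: -2844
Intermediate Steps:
Function('q')(W, v) = Add(-1, Mul(-1, W)) (Function('q')(W, v) = Add(-7, Add(6, Mul(-1, W))) = Add(-1, Mul(-1, W)))
H = 4 (H = Mul(Mul(-2, Add(-5, 4)), 2) = Mul(Mul(-2, -1), 2) = Mul(2, 2) = 4)
Function('D')(B, P) = Add(2, Mul(Rational(-9, 2), P)) (Function('D')(B, P) = Add(Add(Mul(P, -5), 2), Mul(2, Mul(P, Pow(4, -1)))) = Add(Add(Mul(-5, P), 2), Mul(2, Mul(P, Rational(1, 4)))) = Add(Add(2, Mul(-5, P)), Mul(2, Mul(Rational(1, 4), P))) = Add(Add(2, Mul(-5, P)), Mul(Rational(1, 2), P)) = Add(2, Mul(Rational(-9, 2), P)))
Add(-2819, Function('D')(40, Function('q')(-7, -2))) = Add(-2819, Add(2, Mul(Rational(-9, 2), Add(-1, Mul(-1, -7))))) = Add(-2819, Add(2, Mul(Rational(-9, 2), Add(-1, 7)))) = Add(-2819, Add(2, Mul(Rational(-9, 2), 6))) = Add(-2819, Add(2, -27)) = Add(-2819, -25) = -2844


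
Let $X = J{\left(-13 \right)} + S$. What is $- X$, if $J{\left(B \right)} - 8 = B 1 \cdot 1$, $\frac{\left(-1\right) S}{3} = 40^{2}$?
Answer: $4805$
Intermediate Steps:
$S = -4800$ ($S = - 3 \cdot 40^{2} = \left(-3\right) 1600 = -4800$)
$J{\left(B \right)} = 8 + B$ ($J{\left(B \right)} = 8 + B 1 \cdot 1 = 8 + B 1 = 8 + B$)
$X = -4805$ ($X = \left(8 - 13\right) - 4800 = -5 - 4800 = -4805$)
$- X = \left(-1\right) \left(-4805\right) = 4805$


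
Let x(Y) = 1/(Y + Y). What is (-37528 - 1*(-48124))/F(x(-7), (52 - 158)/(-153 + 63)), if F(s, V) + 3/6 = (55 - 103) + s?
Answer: -18543/85 ≈ -218.15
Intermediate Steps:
x(Y) = 1/(2*Y)
F(s, V) = -97/2 + s (F(s, V) = -½ + ((55 - 103) + s) = -½ + (-48 + s) = -97/2 + s)
(-37528 - 1*(-48124))/F(x(-7), (52 - 158)/(-153 + 63)) = (-37528 - 1*(-48124))/(-97/2 + (½)/(-7)) = (-37528 + 48124)/(-97/2 + (½)*(-⅐)) = 10596/(-97/2 - 1/14) = 10596/(-340/7) = 10596*(-7/340) = -18543/85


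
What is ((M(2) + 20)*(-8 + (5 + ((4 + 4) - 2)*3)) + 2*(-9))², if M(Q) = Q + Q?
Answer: 116964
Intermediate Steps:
M(Q) = 2*Q
((M(2) + 20)*(-8 + (5 + ((4 + 4) - 2)*3)) + 2*(-9))² = ((2*2 + 20)*(-8 + (5 + ((4 + 4) - 2)*3)) + 2*(-9))² = ((4 + 20)*(-8 + (5 + (8 - 2)*3)) - 18)² = (24*(-8 + (5 + 6*3)) - 18)² = (24*(-8 + (5 + 18)) - 18)² = (24*(-8 + 23) - 18)² = (24*15 - 18)² = (360 - 18)² = 342² = 116964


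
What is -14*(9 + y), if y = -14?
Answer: 70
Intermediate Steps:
-14*(9 + y) = -14*(9 - 14) = -14*(-5) = 70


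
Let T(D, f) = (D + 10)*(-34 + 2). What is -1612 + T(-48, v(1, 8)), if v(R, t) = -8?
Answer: -396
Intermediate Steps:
T(D, f) = -320 - 32*D (T(D, f) = (10 + D)*(-32) = -320 - 32*D)
-1612 + T(-48, v(1, 8)) = -1612 + (-320 - 32*(-48)) = -1612 + (-320 + 1536) = -1612 + 1216 = -396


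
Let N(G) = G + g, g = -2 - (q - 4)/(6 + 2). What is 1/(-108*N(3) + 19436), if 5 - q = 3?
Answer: 1/19301 ≈ 5.1811e-5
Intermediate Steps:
q = 2 (q = 5 - 1*3 = 5 - 3 = 2)
g = -7/4 (g = -2 - (2 - 4)/(6 + 2) = -2 - (-2)/8 = -2 - 1*(-1/4) = -2 + 1/4 = -7/4 ≈ -1.7500)
N(G) = -7/4 + G (N(G) = G - 7/4 = -7/4 + G)
1/(-108*N(3) + 19436) = 1/(-108*(-7/4 + 3) + 19436) = 1/(-108*5/4 + 19436) = 1/(-135 + 19436) = 1/19301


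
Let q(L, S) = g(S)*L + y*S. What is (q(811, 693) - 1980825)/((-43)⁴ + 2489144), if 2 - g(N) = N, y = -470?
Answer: -2866936/5907945 ≈ -0.48527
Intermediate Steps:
g(N) = 2 - N
q(L, S) = -470*S + L*(2 - S) (q(L, S) = (2 - S)*L - 470*S = L*(2 - S) - 470*S = -470*S + L*(2 - S))
(q(811, 693) - 1980825)/((-43)⁴ + 2489144) = ((-470*693 - 1*811*(-2 + 693)) - 1980825)/((-43)⁴ + 2489144) = ((-325710 - 1*811*691) - 1980825)/(3418801 + 2489144) = ((-325710 - 560401) - 1980825)/5907945 = (-886111 - 1980825)*(1/5907945) = -2866936*1/5907945 = -2866936/5907945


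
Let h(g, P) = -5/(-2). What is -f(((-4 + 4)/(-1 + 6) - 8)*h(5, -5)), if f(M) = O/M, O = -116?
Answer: -29/5 ≈ -5.8000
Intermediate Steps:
h(g, P) = 5/2 (h(g, P) = -5*(-½) = 5/2)
f(M) = -116/M
-f(((-4 + 4)/(-1 + 6) - 8)*h(5, -5)) = -(-116)/(((-4 + 4)/(-1 + 6) - 8)*(5/2)) = -(-116)/((0/5 - 8)*(5/2)) = -(-116)/((0*(⅕) - 8)*(5/2)) = -(-116)/((0 - 8)*(5/2)) = -(-116)/((-8*5/2)) = -(-116)/(-20) = -(-116)*(-1)/20 = -1*29/5 = -29/5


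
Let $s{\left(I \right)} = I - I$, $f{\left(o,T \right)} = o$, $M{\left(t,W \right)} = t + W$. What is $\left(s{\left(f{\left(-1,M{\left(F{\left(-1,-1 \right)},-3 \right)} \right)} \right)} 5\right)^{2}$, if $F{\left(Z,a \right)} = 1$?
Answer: $0$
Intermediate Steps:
$M{\left(t,W \right)} = W + t$
$s{\left(I \right)} = 0$
$\left(s{\left(f{\left(-1,M{\left(F{\left(-1,-1 \right)},-3 \right)} \right)} \right)} 5\right)^{2} = \left(0 \cdot 5\right)^{2} = 0^{2} = 0$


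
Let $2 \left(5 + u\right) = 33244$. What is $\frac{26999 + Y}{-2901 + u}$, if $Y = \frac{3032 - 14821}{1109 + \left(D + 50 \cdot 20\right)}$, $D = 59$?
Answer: $\frac{58522043}{29736288} \approx 1.968$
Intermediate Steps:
$u = 16617$ ($u = -5 + \frac{1}{2} \cdot 33244 = -5 + 16622 = 16617$)
$Y = - \frac{11789}{2168}$ ($Y = \frac{3032 - 14821}{1109 + \left(59 + 50 \cdot 20\right)} = - \frac{11789}{1109 + \left(59 + 1000\right)} = - \frac{11789}{1109 + 1059} = - \frac{11789}{2168} \approx -5.4377$)
$\frac{26999 + Y}{-2901 + u} = \frac{26999 - \frac{11789}{2168}}{-2901 + 16617} = \frac{58522043}{2168 \cdot 13716} = \frac{58522043}{2168} \cdot \frac{1}{13716} = \frac{58522043}{29736288}$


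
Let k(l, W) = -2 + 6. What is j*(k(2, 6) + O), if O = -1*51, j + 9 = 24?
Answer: -705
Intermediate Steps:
k(l, W) = 4
j = 15 (j = -9 + 24 = 15)
O = -51
j*(k(2, 6) + O) = 15*(4 - 51) = 15*(-47) = -705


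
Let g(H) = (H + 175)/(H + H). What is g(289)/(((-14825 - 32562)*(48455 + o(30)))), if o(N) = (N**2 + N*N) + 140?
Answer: -232/690151612985 ≈ -3.3616e-10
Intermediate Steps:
o(N) = 140 + 2*N**2 (o(N) = (N**2 + N**2) + 140 = 2*N**2 + 140 = 140 + 2*N**2)
g(H) = (175 + H)/(2*H) (g(H) = (175 + H)/((2*H)) = (175 + H)*(1/(2*H)) = (175 + H)/(2*H))
g(289)/(((-14825 - 32562)*(48455 + o(30)))) = ((1/2)*(175 + 289)/289)/(((-14825 - 32562)*(48455 + (140 + 2*30**2)))) = ((1/2)*(1/289)*464)/((-47387*(48455 + (140 + 2*900)))) = 232/(289*((-47387*(48455 + (140 + 1800))))) = 232/(289*((-47387*(48455 + 1940)))) = 232/(289*((-47387*50395))) = (232/289)/(-2388067865) = (232/289)*(-1/2388067865) = -232/690151612985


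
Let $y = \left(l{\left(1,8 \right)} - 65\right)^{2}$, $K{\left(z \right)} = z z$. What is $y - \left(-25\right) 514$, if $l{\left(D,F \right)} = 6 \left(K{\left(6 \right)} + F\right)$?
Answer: $52451$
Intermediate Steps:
$K{\left(z \right)} = z^{2}$
$l{\left(D,F \right)} = 216 + 6 F$ ($l{\left(D,F \right)} = 6 \left(6^{2} + F\right) = 6 \left(36 + F\right) = 216 + 6 F$)
$y = 39601$ ($y = \left(\left(216 + 6 \cdot 8\right) - 65\right)^{2} = \left(\left(216 + 48\right) - 65\right)^{2} = \left(264 - 65\right)^{2} = 199^{2} = 39601$)
$y - \left(-25\right) 514 = 39601 - \left(-25\right) 514 = 39601 - -12850 = 39601 + 12850 = 52451$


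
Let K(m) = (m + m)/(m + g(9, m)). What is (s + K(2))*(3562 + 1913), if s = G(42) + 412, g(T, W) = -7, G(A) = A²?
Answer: 11909220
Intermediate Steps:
s = 2176 (s = 42² + 412 = 1764 + 412 = 2176)
K(m) = 2*m/(-7 + m) (K(m) = (m + m)/(m - 7) = (2*m)/(-7 + m) = 2*m/(-7 + m))
(s + K(2))*(3562 + 1913) = (2176 + 2*2/(-7 + 2))*(3562 + 1913) = (2176 + 2*2/(-5))*5475 = (2176 + 2*2*(-⅕))*5475 = (2176 - ⅘)*5475 = (10876/5)*5475 = 11909220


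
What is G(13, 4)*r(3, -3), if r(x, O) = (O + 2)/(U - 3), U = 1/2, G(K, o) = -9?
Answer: -18/5 ≈ -3.6000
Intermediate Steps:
U = ½ (U = 1*(½) = ½ ≈ 0.50000)
r(x, O) = -⅘ - 2*O/5 (r(x, O) = (O + 2)/(½ - 3) = (2 + O)/(-5/2) = (2 + O)*(-⅖) = -⅘ - 2*O/5)
G(13, 4)*r(3, -3) = -9*(-⅘ - ⅖*(-3)) = -9*(-⅘ + 6/5) = -9*⅖ = -18/5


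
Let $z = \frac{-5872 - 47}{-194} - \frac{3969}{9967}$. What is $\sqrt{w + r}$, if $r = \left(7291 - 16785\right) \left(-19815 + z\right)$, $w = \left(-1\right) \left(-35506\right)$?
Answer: $\frac{\sqrt{175605167298505965505}}{966799} \approx 13707.0$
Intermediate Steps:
$w = 35506$
$z = \frac{58224687}{1933598}$ ($z = \left(-5919\right) \left(- \frac{1}{194}\right) - \frac{3969}{9967} = \frac{5919}{194} - \frac{3969}{9967} = \frac{58224687}{1933598} \approx 30.112$)
$r = \frac{181601325435201}{966799}$ ($r = \left(7291 - 16785\right) \left(-19815 + \frac{58224687}{1933598}\right) = \left(-9494\right) \left(- \frac{38256019683}{1933598}\right) = \frac{181601325435201}{966799} \approx 1.8784 \cdot 10^{8}$)
$\sqrt{w + r} = \sqrt{35506 + \frac{181601325435201}{966799}} = \sqrt{\frac{181635652600495}{966799}} = \frac{\sqrt{175605167298505965505}}{966799}$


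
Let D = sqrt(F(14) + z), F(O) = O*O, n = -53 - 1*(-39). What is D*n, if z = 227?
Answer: -42*sqrt(47) ≈ -287.94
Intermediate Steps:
n = -14 (n = -53 + 39 = -14)
F(O) = O**2
D = 3*sqrt(47) (D = sqrt(14**2 + 227) = sqrt(196 + 227) = sqrt(423) = 3*sqrt(47) ≈ 20.567)
D*n = (3*sqrt(47))*(-14) = -42*sqrt(47)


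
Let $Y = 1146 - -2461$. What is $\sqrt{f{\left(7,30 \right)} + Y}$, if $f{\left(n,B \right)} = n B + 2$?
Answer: $\sqrt{3819} \approx 61.798$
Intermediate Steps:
$f{\left(n,B \right)} = 2 + B n$ ($f{\left(n,B \right)} = B n + 2 = 2 + B n$)
$Y = 3607$ ($Y = 1146 + 2461 = 3607$)
$\sqrt{f{\left(7,30 \right)} + Y} = \sqrt{\left(2 + 30 \cdot 7\right) + 3607} = \sqrt{\left(2 + 210\right) + 3607} = \sqrt{212 + 3607} = \sqrt{3819}$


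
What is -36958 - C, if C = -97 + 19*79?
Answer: -38362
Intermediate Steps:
C = 1404 (C = -97 + 1501 = 1404)
-36958 - C = -36958 - 1*1404 = -36958 - 1404 = -38362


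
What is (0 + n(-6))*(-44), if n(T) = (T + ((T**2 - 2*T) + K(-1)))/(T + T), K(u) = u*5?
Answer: 407/3 ≈ 135.67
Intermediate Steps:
K(u) = 5*u
n(T) = (-5 + T**2 - T)/(2*T) (n(T) = (T + ((T**2 - 2*T) + 5*(-1)))/(T + T) = (T + ((T**2 - 2*T) - 5))/((2*T)) = (T + (-5 + T**2 - 2*T))*(1/(2*T)) = (-5 + T**2 - T)*(1/(2*T)) = (-5 + T**2 - T)/(2*T))
(0 + n(-6))*(-44) = (0 + (1/2)*(-5 - 6*(-1 - 6))/(-6))*(-44) = (0 + (1/2)*(-1/6)*(-5 - 6*(-7)))*(-44) = (0 + (1/2)*(-1/6)*(-5 + 42))*(-44) = (0 + (1/2)*(-1/6)*37)*(-44) = (0 - 37/12)*(-44) = -37/12*(-44) = 407/3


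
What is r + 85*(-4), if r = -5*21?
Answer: -445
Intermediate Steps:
r = -105
r + 85*(-4) = -105 + 85*(-4) = -105 - 340 = -445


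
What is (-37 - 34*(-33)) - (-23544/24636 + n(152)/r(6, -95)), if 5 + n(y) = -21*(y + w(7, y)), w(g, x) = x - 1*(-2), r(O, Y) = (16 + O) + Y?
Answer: 149548248/149869 ≈ 997.86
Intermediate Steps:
r(O, Y) = 16 + O + Y
w(g, x) = 2 + x (w(g, x) = x + 2 = 2 + x)
n(y) = -47 - 42*y (n(y) = -5 - 21*(y + (2 + y)) = -5 - 21*(2 + 2*y) = -5 + (-42 - 42*y) = -47 - 42*y)
(-37 - 34*(-33)) - (-23544/24636 + n(152)/r(6, -95)) = (-37 - 34*(-33)) - (-23544/24636 + (-47 - 42*152)/(16 + 6 - 95)) = (-37 + 1122) - (-23544*1/24636 + (-47 - 6384)/(-73)) = 1085 - (-1962/2053 - 6431*(-1/73)) = 1085 - (-1962/2053 + 6431/73) = 1085 - 1*13059617/149869 = 1085 - 13059617/149869 = 149548248/149869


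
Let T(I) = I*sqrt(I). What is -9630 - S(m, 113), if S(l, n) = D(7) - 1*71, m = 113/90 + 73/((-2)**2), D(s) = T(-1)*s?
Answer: -9559 + 7*I ≈ -9559.0 + 7.0*I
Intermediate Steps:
T(I) = I**(3/2)
D(s) = -I*s (D(s) = (-1)**(3/2)*s = (-I)*s = -I*s)
m = 3511/180 (m = 113*(1/90) + 73/4 = 113/90 + 73*(1/4) = 113/90 + 73/4 = 3511/180 ≈ 19.506)
S(l, n) = -71 - 7*I (S(l, n) = -1*I*7 - 1*71 = -7*I - 71 = -71 - 7*I)
-9630 - S(m, 113) = -9630 - (-71 - 7*I) = -9630 + (71 + 7*I) = -9559 + 7*I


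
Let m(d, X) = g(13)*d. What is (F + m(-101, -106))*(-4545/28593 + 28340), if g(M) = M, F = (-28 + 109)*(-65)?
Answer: -592254670150/3177 ≈ -1.8642e+8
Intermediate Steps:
F = -5265 (F = 81*(-65) = -5265)
m(d, X) = 13*d
(F + m(-101, -106))*(-4545/28593 + 28340) = (-5265 + 13*(-101))*(-4545/28593 + 28340) = (-5265 - 1313)*(-4545*1/28593 + 28340) = -6578*(-505/3177 + 28340) = -6578*90035675/3177 = -592254670150/3177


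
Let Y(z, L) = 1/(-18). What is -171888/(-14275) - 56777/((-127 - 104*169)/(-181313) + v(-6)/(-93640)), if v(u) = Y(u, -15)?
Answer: -247686547297763731776/425950895237075 ≈ -5.8149e+5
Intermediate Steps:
Y(z, L) = -1/18
v(u) = -1/18
-171888/(-14275) - 56777/((-127 - 104*169)/(-181313) + v(-6)/(-93640)) = -171888/(-14275) - 56777/((-127 - 104*169)/(-181313) - 1/18/(-93640)) = -171888*(-1/14275) - 56777/((-127 - 17576)*(-1/181313) - 1/18*(-1/93640)) = 171888/14275 - 56777/(-17703*(-1/181313) + 1/1685520) = 171888/14275 - 56777/(17703/181313 + 1/1685520) = 171888/14275 - 56777/29838941873/305606687760 = 171888/14275 - 56777*305606687760/29838941873 = 171888/14275 - 17351430910949520/29838941873 = -247686547297763731776/425950895237075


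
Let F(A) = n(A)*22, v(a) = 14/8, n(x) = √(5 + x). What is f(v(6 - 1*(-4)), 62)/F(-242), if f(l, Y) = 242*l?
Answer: -77*I*√237/948 ≈ -1.2504*I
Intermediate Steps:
v(a) = 7/4 (v(a) = 14*(⅛) = 7/4)
F(A) = 22*√(5 + A) (F(A) = √(5 + A)*22 = 22*√(5 + A))
f(v(6 - 1*(-4)), 62)/F(-242) = (242*(7/4))/((22*√(5 - 242))) = 847/(2*((22*√(-237)))) = 847/(2*((22*(I*√237)))) = 847/(2*((22*I*√237))) = 847*(-I*√237/5214)/2 = -77*I*√237/948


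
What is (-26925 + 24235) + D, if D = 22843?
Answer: 20153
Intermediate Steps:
(-26925 + 24235) + D = (-26925 + 24235) + 22843 = -2690 + 22843 = 20153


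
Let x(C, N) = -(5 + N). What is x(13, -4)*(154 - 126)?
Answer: -28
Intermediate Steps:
x(C, N) = -5 - N
x(13, -4)*(154 - 126) = (-5 - 1*(-4))*(154 - 126) = (-5 + 4)*28 = -1*28 = -28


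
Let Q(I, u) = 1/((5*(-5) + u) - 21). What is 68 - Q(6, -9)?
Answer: 3741/55 ≈ 68.018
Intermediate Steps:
Q(I, u) = 1/(-46 + u) (Q(I, u) = 1/((-25 + u) - 21) = 1/(-46 + u))
68 - Q(6, -9) = 68 - 1/(-46 - 9) = 68 - 1/(-55) = 68 - 1*(-1/55) = 68 + 1/55 = 3741/55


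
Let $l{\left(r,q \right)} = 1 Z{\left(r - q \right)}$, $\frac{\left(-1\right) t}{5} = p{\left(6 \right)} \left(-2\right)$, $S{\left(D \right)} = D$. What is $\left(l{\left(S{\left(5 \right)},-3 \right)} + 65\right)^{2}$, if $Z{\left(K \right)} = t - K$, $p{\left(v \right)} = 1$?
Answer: $4489$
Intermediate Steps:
$t = 10$ ($t = - 5 \cdot 1 \left(-2\right) = \left(-5\right) \left(-2\right) = 10$)
$Z{\left(K \right)} = 10 - K$
$l{\left(r,q \right)} = 10 + q - r$ ($l{\left(r,q \right)} = 1 \left(10 - \left(r - q\right)\right) = 1 \left(10 + \left(q - r\right)\right) = 1 \left(10 + q - r\right) = 10 + q - r$)
$\left(l{\left(S{\left(5 \right)},-3 \right)} + 65\right)^{2} = \left(\left(10 - 3 - 5\right) + 65\right)^{2} = \left(2 + 65\right)^{2} = 67^{2} = 4489$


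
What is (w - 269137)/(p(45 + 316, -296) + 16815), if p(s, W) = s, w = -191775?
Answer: -57614/2147 ≈ -26.835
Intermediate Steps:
(w - 269137)/(p(45 + 316, -296) + 16815) = (-191775 - 269137)/((45 + 316) + 16815) = -460912/(361 + 16815) = -460912/17176 = -460912*1/17176 = -57614/2147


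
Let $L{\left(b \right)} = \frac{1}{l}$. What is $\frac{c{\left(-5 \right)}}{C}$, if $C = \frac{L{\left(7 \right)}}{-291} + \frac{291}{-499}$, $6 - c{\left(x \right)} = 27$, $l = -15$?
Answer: $\frac{6534405}{181388} \approx 36.024$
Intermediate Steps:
$c{\left(x \right)} = -21$ ($c{\left(x \right)} = 6 - 27 = -21$)
$L{\left(b \right)} = - \frac{1}{15}$ ($L{\left(b \right)} = \frac{1}{-15} = - \frac{1}{15}$)
$C = - \frac{1269716}{2178135}$ ($C = - \frac{1}{15 \left(-291\right)} + \frac{291}{-499} = \left(- \frac{1}{15}\right) \left(- \frac{1}{291}\right) + 291 \left(- \frac{1}{499}\right) = \frac{1}{4365} - \frac{291}{499} = - \frac{1269716}{2178135} \approx -0.58294$)
$\frac{c{\left(-5 \right)}}{C} = - \frac{21}{- \frac{1269716}{2178135}} = \left(-21\right) \left(- \frac{2178135}{1269716}\right) = \frac{6534405}{181388}$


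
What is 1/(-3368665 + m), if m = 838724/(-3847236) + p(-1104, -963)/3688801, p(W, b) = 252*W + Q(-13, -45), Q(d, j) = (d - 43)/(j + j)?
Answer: -53218830015135/179276425628742379186 ≈ -2.9685e-7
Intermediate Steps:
Q(d, j) = (-43 + d)/(2*j) (Q(d, j) = (-43 + d)/((2*j)) = (-43 + d)*(1/(2*j)) = (-43 + d)/(2*j))
p(W, b) = 28/45 + 252*W (p(W, b) = 252*W + (½)*(-43 - 13)/(-45) = 252*W + (½)*(-1/45)*(-56) = 252*W + 28/45 = 28/45 + 252*W)
m = -15615807634411/53218830015135 (m = 838724/(-3847236) + (28/45 + 252*(-1104))/3688801 = 838724*(-1/3847236) + (28/45 - 278208)*(1/3688801) = -209681/961809 - 12519332/45*1/3688801 = -209681/961809 - 12519332/165996045 = -15615807634411/53218830015135 ≈ -0.29343)
1/(-3368665 + m) = 1/(-3368665 - 15615807634411/53218830015135) = 1/(-179276425628742379186/53218830015135) = -53218830015135/179276425628742379186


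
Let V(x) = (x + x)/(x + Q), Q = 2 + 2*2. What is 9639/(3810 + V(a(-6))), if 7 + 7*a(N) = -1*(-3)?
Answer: 10773/4258 ≈ 2.5301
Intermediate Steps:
a(N) = -4/7 (a(N) = -1 + (-1*(-3))/7 = -1 + (⅐)*3 = -1 + 3/7 = -4/7)
Q = 6 (Q = 2 + 4 = 6)
V(x) = 2*x/(6 + x) (V(x) = (x + x)/(x + 6) = (2*x)/(6 + x) = 2*x/(6 + x))
9639/(3810 + V(a(-6))) = 9639/(3810 + 2*(-4/7)/(6 - 4/7)) = 9639/(3810 + 2*(-4/7)/(38/7)) = 9639/(3810 + 2*(-4/7)*(7/38)) = 9639/(3810 - 4/19) = 9639/(72386/19) = 9639*(19/72386) = 10773/4258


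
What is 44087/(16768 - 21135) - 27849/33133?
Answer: -1582351154/144691811 ≈ -10.936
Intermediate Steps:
44087/(16768 - 21135) - 27849/33133 = 44087/(-4367) - 27849*1/33133 = 44087*(-1/4367) - 27849/33133 = -44087/4367 - 27849/33133 = -1582351154/144691811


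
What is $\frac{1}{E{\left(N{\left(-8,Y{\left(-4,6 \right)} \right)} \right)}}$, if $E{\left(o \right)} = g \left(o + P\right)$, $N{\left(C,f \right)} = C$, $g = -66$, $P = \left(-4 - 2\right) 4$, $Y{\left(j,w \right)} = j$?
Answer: $\frac{1}{2112} \approx 0.00047348$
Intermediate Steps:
$P = -24$ ($P = \left(-6\right) 4 = -24$)
$E{\left(o \right)} = 1584 - 66 o$ ($E{\left(o \right)} = - 66 \left(o - 24\right) = - 66 \left(-24 + o\right) = 1584 - 66 o$)
$\frac{1}{E{\left(N{\left(-8,Y{\left(-4,6 \right)} \right)} \right)}} = \frac{1}{1584 - -528} = \frac{1}{1584 + 528} = \frac{1}{2112}$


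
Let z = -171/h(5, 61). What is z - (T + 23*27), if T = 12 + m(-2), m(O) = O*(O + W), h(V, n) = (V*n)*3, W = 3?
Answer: -192512/305 ≈ -631.19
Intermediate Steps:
h(V, n) = 3*V*n
m(O) = O*(3 + O) (m(O) = O*(O + 3) = O*(3 + O))
T = 10 (T = 12 - 2*(3 - 2) = 12 - 2*1 = 12 - 2 = 10)
z = -57/305 (z = -171/(3*5*61) = -171/915 = -171*1/915 = -57/305 ≈ -0.18689)
z - (T + 23*27) = -57/305 - (10 + 23*27) = -57/305 - (10 + 621) = -57/305 - 1*631 = -57/305 - 631 = -192512/305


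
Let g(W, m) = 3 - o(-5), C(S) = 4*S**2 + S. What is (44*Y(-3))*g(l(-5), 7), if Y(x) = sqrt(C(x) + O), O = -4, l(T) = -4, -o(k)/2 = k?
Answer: -308*sqrt(29) ≈ -1658.6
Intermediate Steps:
o(k) = -2*k
C(S) = S + 4*S**2
g(W, m) = -7 (g(W, m) = 3 - (-2)*(-5) = 3 - 1*10 = 3 - 10 = -7)
Y(x) = sqrt(-4 + x*(1 + 4*x)) (Y(x) = sqrt(x*(1 + 4*x) - 4) = sqrt(-4 + x*(1 + 4*x)))
(44*Y(-3))*g(l(-5), 7) = (44*sqrt(-4 - 3*(1 + 4*(-3))))*(-7) = (44*sqrt(-4 - 3*(1 - 12)))*(-7) = (44*sqrt(-4 - 3*(-11)))*(-7) = (44*sqrt(-4 + 33))*(-7) = (44*sqrt(29))*(-7) = -308*sqrt(29)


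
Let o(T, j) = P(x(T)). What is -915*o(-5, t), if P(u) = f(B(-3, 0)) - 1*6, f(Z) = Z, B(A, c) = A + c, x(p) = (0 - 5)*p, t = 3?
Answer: 8235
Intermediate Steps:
x(p) = -5*p
P(u) = -9 (P(u) = (-3 + 0) - 1*6 = -3 - 6 = -9)
o(T, j) = -9
-915*o(-5, t) = -915*(-9) = 8235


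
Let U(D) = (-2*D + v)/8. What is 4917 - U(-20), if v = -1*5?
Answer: 39301/8 ≈ 4912.6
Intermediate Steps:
v = -5
U(D) = -5/8 - D/4 (U(D) = (-2*D - 5)/8 = (-5 - 2*D)*(⅛) = -5/8 - D/4)
4917 - U(-20) = 4917 - (-5/8 - ¼*(-20)) = 4917 - (-5/8 + 5) = 4917 - 1*35/8 = 4917 - 35/8 = 39301/8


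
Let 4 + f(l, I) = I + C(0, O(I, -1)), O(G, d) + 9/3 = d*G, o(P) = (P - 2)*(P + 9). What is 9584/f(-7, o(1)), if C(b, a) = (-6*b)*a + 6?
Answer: -1198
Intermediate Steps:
o(P) = (-2 + P)*(9 + P)
O(G, d) = -3 + G*d (O(G, d) = -3 + d*G = -3 + G*d)
C(b, a) = 6 - 6*a*b (C(b, a) = -6*a*b + 6 = 6 - 6*a*b)
f(l, I) = 2 + I (f(l, I) = -4 + (I + (6 - 6*(-3 + I*(-1))*0)) = -4 + (I + (6 - 6*(-3 - I)*0)) = -4 + (I + (6 + 0)) = -4 + (I + 6) = -4 + (6 + I) = 2 + I)
9584/f(-7, o(1)) = 9584/(2 + (-18 + 1**2 + 7*1)) = 9584/(2 + (-18 + 1 + 7)) = 9584/(2 - 10) = 9584/(-8) = 9584*(-1/8) = -1198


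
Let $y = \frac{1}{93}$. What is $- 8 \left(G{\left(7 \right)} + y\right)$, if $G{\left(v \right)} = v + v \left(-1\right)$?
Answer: $- \frac{8}{93} \approx -0.086022$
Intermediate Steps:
$y = \frac{1}{93} \approx 0.010753$
$G{\left(v \right)} = 0$ ($G{\left(v \right)} = v - v = 0$)
$- 8 \left(G{\left(7 \right)} + y\right) = - 8 \left(0 + \frac{1}{93}\right) = \left(-8\right) \frac{1}{93} = - \frac{8}{93}$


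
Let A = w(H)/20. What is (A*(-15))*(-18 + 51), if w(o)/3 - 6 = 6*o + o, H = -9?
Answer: 16929/4 ≈ 4232.3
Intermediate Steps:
w(o) = 18 + 21*o (w(o) = 18 + 3*(6*o + o) = 18 + 3*(7*o) = 18 + 21*o)
A = -171/20 (A = (18 + 21*(-9))/20 = (18 - 189)*(1/20) = -171*1/20 = -171/20 ≈ -8.5500)
(A*(-15))*(-18 + 51) = (-171/20*(-15))*(-18 + 51) = (513/4)*33 = 16929/4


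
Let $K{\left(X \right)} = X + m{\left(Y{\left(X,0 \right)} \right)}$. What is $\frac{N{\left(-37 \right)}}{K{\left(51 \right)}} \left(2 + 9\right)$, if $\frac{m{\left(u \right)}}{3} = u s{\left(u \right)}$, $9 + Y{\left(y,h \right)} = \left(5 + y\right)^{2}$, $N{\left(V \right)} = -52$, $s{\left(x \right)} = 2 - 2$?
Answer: $- \frac{572}{51} \approx -11.216$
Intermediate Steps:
$s{\left(x \right)} = 0$ ($s{\left(x \right)} = 2 - 2 = 0$)
$Y{\left(y,h \right)} = -9 + \left(5 + y\right)^{2}$
$m{\left(u \right)} = 0$ ($m{\left(u \right)} = 3 u 0 = 3 \cdot 0 = 0$)
$K{\left(X \right)} = X$ ($K{\left(X \right)} = X + 0 = X$)
$\frac{N{\left(-37 \right)}}{K{\left(51 \right)}} \left(2 + 9\right) = - \frac{52}{51} \left(2 + 9\right) = \left(-52\right) \frac{1}{51} \cdot 11 = \left(- \frac{52}{51}\right) 11 = - \frac{572}{51}$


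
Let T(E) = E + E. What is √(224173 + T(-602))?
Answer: √222969 ≈ 472.20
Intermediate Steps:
T(E) = 2*E
√(224173 + T(-602)) = √(224173 + 2*(-602)) = √(224173 - 1204) = √222969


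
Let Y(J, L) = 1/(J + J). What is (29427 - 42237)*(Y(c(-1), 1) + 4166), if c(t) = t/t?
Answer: -53372865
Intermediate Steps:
c(t) = 1
Y(J, L) = 1/(2*J)
(29427 - 42237)*(Y(c(-1), 1) + 4166) = (29427 - 42237)*((½)/1 + 4166) = -12810*((½)*1 + 4166) = -12810*(½ + 4166) = -12810*8333/2 = -53372865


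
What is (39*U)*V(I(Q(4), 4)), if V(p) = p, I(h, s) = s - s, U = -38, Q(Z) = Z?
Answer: 0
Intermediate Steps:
I(h, s) = 0
(39*U)*V(I(Q(4), 4)) = (39*(-38))*0 = -1482*0 = 0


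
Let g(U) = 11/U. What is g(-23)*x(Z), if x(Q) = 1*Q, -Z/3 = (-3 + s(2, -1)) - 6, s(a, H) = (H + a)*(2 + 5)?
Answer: -66/23 ≈ -2.8696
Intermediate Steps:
s(a, H) = 7*H + 7*a (s(a, H) = (H + a)*7 = 7*H + 7*a)
Z = 6 (Z = -3*((-3 + (7*(-1) + 7*2)) - 6) = -3*((-3 + (-7 + 14)) - 6) = -3*((-3 + 7) - 6) = -3*(4 - 6) = -3*(-2) = 6)
x(Q) = Q
g(-23)*x(Z) = (11/(-23))*6 = (11*(-1/23))*6 = -11/23*6 = -66/23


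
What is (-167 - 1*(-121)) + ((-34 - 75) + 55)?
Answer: -100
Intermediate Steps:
(-167 - 1*(-121)) + ((-34 - 75) + 55) = (-167 + 121) + (-109 + 55) = -46 - 54 = -100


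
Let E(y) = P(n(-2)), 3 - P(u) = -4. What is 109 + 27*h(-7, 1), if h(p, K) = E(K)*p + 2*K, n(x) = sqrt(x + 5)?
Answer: -1160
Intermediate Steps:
n(x) = sqrt(5 + x)
P(u) = 7 (P(u) = 3 - 1*(-4) = 3 + 4 = 7)
E(y) = 7
h(p, K) = 2*K + 7*p (h(p, K) = 7*p + 2*K = 2*K + 7*p)
109 + 27*h(-7, 1) = 109 + 27*(2*1 + 7*(-7)) = 109 + 27*(2 - 49) = 109 + 27*(-47) = 109 - 1269 = -1160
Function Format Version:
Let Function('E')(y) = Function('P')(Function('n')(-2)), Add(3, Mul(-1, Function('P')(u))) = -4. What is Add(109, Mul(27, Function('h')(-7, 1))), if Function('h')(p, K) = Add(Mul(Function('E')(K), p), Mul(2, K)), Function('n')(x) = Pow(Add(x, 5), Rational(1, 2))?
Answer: -1160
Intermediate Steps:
Function('n')(x) = Pow(Add(5, x), Rational(1, 2))
Function('P')(u) = 7 (Function('P')(u) = Add(3, Mul(-1, -4)) = Add(3, 4) = 7)
Function('E')(y) = 7
Function('h')(p, K) = Add(Mul(2, K), Mul(7, p)) (Function('h')(p, K) = Add(Mul(7, p), Mul(2, K)) = Add(Mul(2, K), Mul(7, p)))
Add(109, Mul(27, Function('h')(-7, 1))) = Add(109, Mul(27, Add(Mul(2, 1), Mul(7, -7)))) = Add(109, Mul(27, Add(2, -49))) = Add(109, Mul(27, -47)) = Add(109, -1269) = -1160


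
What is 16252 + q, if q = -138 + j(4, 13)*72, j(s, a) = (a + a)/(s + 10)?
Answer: 113734/7 ≈ 16248.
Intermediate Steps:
j(s, a) = 2*a/(10 + s) (j(s, a) = (2*a)/(10 + s) = 2*a/(10 + s))
q = -30/7 (q = -138 + (2*13/(10 + 4))*72 = -138 + (2*13/14)*72 = -138 + (2*13*(1/14))*72 = -138 + (13/7)*72 = -138 + 936/7 = -30/7 ≈ -4.2857)
16252 + q = 16252 - 30/7 = 113734/7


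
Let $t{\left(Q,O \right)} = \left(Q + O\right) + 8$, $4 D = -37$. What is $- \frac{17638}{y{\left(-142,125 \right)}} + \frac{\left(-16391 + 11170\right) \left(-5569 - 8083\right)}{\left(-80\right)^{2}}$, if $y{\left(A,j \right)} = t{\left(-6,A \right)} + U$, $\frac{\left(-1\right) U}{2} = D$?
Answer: $\frac{4386524939}{388800} \approx 11282.0$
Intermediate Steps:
$D = - \frac{37}{4}$ ($D = \frac{1}{4} \left(-37\right) = - \frac{37}{4} \approx -9.25$)
$U = \frac{37}{2}$ ($U = \left(-2\right) \left(- \frac{37}{4}\right) = \frac{37}{2} \approx 18.5$)
$t{\left(Q,O \right)} = 8 + O + Q$ ($t{\left(Q,O \right)} = \left(O + Q\right) + 8 = 8 + O + Q$)
$y{\left(A,j \right)} = \frac{41}{2} + A$ ($y{\left(A,j \right)} = \left(8 + A - 6\right) + \frac{37}{2} = \left(2 + A\right) + \frac{37}{2} = \frac{41}{2} + A$)
$- \frac{17638}{y{\left(-142,125 \right)}} + \frac{\left(-16391 + 11170\right) \left(-5569 - 8083\right)}{\left(-80\right)^{2}} = - \frac{17638}{\frac{41}{2} - 142} + \frac{\left(-16391 + 11170\right) \left(-5569 - 8083\right)}{\left(-80\right)^{2}} = - \frac{17638}{- \frac{243}{2}} + \frac{\left(-5221\right) \left(-13652\right)}{6400} = \left(-17638\right) \left(- \frac{2}{243}\right) + 71277092 \cdot \frac{1}{6400} = \frac{35276}{243} + \frac{17819273}{1600} = \frac{4386524939}{388800}$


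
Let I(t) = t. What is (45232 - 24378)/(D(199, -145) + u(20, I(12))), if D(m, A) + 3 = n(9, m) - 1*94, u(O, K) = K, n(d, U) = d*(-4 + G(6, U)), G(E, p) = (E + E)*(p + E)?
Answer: 20854/22019 ≈ 0.94709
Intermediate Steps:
G(E, p) = 2*E*(E + p) (G(E, p) = (2*E)*(E + p) = 2*E*(E + p))
n(d, U) = d*(68 + 12*U) (n(d, U) = d*(-4 + 2*6*(6 + U)) = d*(-4 + (72 + 12*U)) = d*(68 + 12*U))
D(m, A) = 515 + 108*m (D(m, A) = -3 + (4*9*(17 + 3*m) - 1*94) = -3 + ((612 + 108*m) - 94) = -3 + (518 + 108*m) = 515 + 108*m)
(45232 - 24378)/(D(199, -145) + u(20, I(12))) = (45232 - 24378)/((515 + 108*199) + 12) = 20854/((515 + 21492) + 12) = 20854/(22007 + 12) = 20854/22019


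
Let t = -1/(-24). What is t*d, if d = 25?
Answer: 25/24 ≈ 1.0417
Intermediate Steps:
t = 1/24 (t = -1*(-1/24) = 1/24 ≈ 0.041667)
t*d = (1/24)*25 = 25/24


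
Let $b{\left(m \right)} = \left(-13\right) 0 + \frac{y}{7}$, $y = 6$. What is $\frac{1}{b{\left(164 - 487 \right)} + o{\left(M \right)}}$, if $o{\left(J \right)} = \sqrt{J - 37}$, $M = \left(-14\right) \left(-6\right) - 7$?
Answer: $- \frac{21}{962} + \frac{49 \sqrt{10}}{962} \approx 0.13924$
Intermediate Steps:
$M = 77$ ($M = 84 - 7 = 77$)
$o{\left(J \right)} = \sqrt{-37 + J}$
$b{\left(m \right)} = \frac{6}{7}$ ($b{\left(m \right)} = \left(-13\right) 0 + \frac{6}{7} = 0 + 6 \cdot \frac{1}{7} = 0 + \frac{6}{7} = \frac{6}{7}$)
$\frac{1}{b{\left(164 - 487 \right)} + o{\left(M \right)}} = \frac{1}{\frac{6}{7} + \sqrt{-37 + 77}} = \frac{1}{\frac{6}{7} + \sqrt{40}} = \frac{1}{\frac{6}{7} + 2 \sqrt{10}}$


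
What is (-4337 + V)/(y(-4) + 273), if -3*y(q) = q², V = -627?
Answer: -204/11 ≈ -18.545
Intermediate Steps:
y(q) = -q²/3
(-4337 + V)/(y(-4) + 273) = (-4337 - 627)/(-⅓*(-4)² + 273) = -4964/(-⅓*16 + 273) = -4964/(-16/3 + 273) = -4964/803/3 = -4964*3/803 = -204/11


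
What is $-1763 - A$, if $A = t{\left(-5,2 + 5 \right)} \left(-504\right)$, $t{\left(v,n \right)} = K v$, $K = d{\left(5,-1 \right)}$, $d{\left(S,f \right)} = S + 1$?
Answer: $-16883$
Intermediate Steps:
$d{\left(S,f \right)} = 1 + S$
$K = 6$ ($K = 1 + 5 = 6$)
$t{\left(v,n \right)} = 6 v$
$A = 15120$ ($A = 6 \left(-5\right) \left(-504\right) = \left(-30\right) \left(-504\right) = 15120$)
$-1763 - A = -1763 - 15120 = -16883$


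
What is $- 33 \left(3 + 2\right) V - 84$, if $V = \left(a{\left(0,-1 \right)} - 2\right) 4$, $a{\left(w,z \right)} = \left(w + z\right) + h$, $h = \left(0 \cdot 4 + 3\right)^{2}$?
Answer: $-4044$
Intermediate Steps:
$h = 9$ ($h = \left(0 + 3\right)^{2} = 3^{2} = 9$)
$a{\left(w,z \right)} = 9 + w + z$ ($a{\left(w,z \right)} = \left(w + z\right) + 9 = 9 + w + z$)
$V = 24$ ($V = \left(\left(9 + 0 - 1\right) - 2\right) 4 = \left(8 - 2\right) 4 = 6 \cdot 4 = 24$)
$- 33 \left(3 + 2\right) V - 84 = - 33 \left(3 + 2\right) 24 - 84 = - 33 \cdot 5 \cdot 24 - 84 = \left(-33\right) 120 - 84 = -3960 - 84 = -4044$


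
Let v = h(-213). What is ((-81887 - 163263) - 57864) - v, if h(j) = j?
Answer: -302801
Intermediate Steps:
v = -213
((-81887 - 163263) - 57864) - v = ((-81887 - 163263) - 57864) - 1*(-213) = (-245150 - 57864) + 213 = -303014 + 213 = -302801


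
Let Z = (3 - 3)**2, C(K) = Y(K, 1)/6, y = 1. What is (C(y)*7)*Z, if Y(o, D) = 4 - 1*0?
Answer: 0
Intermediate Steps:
Y(o, D) = 4 (Y(o, D) = 4 + 0 = 4)
C(K) = 2/3 (C(K) = 4/6 = 4*(1/6) = 2/3)
Z = 0 (Z = 0**2 = 0)
(C(y)*7)*Z = ((2/3)*7)*0 = (14/3)*0 = 0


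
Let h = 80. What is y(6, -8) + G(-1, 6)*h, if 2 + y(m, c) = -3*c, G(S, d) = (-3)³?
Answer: -2138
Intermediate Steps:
G(S, d) = -27
y(m, c) = -2 - 3*c
y(6, -8) + G(-1, 6)*h = (-2 - 3*(-8)) - 27*80 = (-2 + 24) - 2160 = 22 - 2160 = -2138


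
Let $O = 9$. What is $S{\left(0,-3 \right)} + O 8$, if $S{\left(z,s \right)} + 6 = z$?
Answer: $66$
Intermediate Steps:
$S{\left(z,s \right)} = -6 + z$
$S{\left(0,-3 \right)} + O 8 = \left(-6 + 0\right) + 9 \cdot 8 = -6 + 72 = 66$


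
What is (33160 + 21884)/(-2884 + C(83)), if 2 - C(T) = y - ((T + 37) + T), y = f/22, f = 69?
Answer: -403656/19669 ≈ -20.522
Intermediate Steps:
y = 69/22 ≈ 3.1364
C(T) = 789/22 + 2*T (C(T) = 2 - (69/22 - ((T + 37) + T)) = 2 - (69/22 - ((37 + T) + T)) = 2 - (69/22 - (37 + 2*T)) = 2 - (69/22 + (-37 - 2*T)) = 2 - (-745/22 - 2*T) = 2 + (745/22 + 2*T) = 789/22 + 2*T)
(33160 + 21884)/(-2884 + C(83)) = (33160 + 21884)/(-2884 + (789/22 + 2*83)) = 55044/(-2884 + (789/22 + 166)) = 55044/(-2884 + 4441/22) = 55044/(-59007/22) = 55044*(-22/59007) = -403656/19669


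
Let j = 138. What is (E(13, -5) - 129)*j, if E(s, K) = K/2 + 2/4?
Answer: -18078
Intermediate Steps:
E(s, K) = 1/2 + K/2 (E(s, K) = K*(1/2) + 2*(1/4) = K/2 + 1/2 = 1/2 + K/2)
(E(13, -5) - 129)*j = ((1/2 + (1/2)*(-5)) - 129)*138 = ((1/2 - 5/2) - 129)*138 = (-2 - 129)*138 = -131*138 = -18078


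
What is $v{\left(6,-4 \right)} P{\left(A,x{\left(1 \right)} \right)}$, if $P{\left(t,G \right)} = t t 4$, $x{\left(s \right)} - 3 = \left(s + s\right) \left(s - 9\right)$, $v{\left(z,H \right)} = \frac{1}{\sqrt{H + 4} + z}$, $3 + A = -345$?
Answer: $80736$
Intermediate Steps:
$A = -348$ ($A = -3 - 345 = -348$)
$v{\left(z,H \right)} = \frac{1}{z + \sqrt{4 + H}}$ ($v{\left(z,H \right)} = \frac{1}{\sqrt{4 + H} + z} = \frac{1}{z + \sqrt{4 + H}}$)
$x{\left(s \right)} = 3 + 2 s \left(-9 + s\right)$ ($x{\left(s \right)} = 3 + \left(s + s\right) \left(s - 9\right) = 3 + 2 s \left(-9 + s\right)$)
$P{\left(t,G \right)} = 4 t^{2}$ ($P{\left(t,G \right)} = t 4 t = 4 t^{2}$)
$v{\left(6,-4 \right)} P{\left(A,x{\left(1 \right)} \right)} = \frac{4 \left(-348\right)^{2}}{6 + \sqrt{4 - 4}} = \frac{4 \cdot 121104}{6 + \sqrt{0}} = \frac{1}{6 + 0} \cdot 484416 = \frac{1}{6} \cdot 484416 = 80736$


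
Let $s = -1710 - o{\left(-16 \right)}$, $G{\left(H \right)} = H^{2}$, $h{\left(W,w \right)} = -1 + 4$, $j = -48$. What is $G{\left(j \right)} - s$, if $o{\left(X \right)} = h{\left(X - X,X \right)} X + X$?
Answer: $3950$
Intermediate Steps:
$h{\left(W,w \right)} = 3$
$o{\left(X \right)} = 4 X$ ($o{\left(X \right)} = 3 X + X = 4 X$)
$s = -1646$ ($s = -1710 - 4 \left(-16\right) = -1710 - -64 = -1710 + 64 = -1646$)
$G{\left(j \right)} - s = \left(-48\right)^{2} - -1646 = 2304 + 1646 = 3950$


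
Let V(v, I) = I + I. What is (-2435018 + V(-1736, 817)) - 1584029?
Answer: -4017413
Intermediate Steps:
V(v, I) = 2*I
(-2435018 + V(-1736, 817)) - 1584029 = (-2435018 + 2*817) - 1584029 = (-2435018 + 1634) - 1584029 = -2433384 - 1584029 = -4017413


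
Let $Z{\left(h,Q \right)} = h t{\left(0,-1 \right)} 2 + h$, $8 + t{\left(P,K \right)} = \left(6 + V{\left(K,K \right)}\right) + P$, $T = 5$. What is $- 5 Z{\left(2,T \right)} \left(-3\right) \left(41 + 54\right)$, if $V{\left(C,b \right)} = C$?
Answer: $-14250$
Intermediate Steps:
$t{\left(P,K \right)} = -2 + K + P$ ($t{\left(P,K \right)} = -8 + \left(\left(6 + K\right) + P\right) = -8 + \left(6 + K + P\right) = -2 + K + P$)
$Z{\left(h,Q \right)} = - 5 h$ ($Z{\left(h,Q \right)} = h \left(-2 - 1 + 0\right) 2 + h = h \left(-3\right) 2 + h = - 3 h 2 + h = - 6 h + h = - 5 h$)
$- 5 Z{\left(2,T \right)} \left(-3\right) \left(41 + 54\right) = - 5 \left(\left(-5\right) 2\right) \left(-3\right) \left(41 + 54\right) = \left(-5\right) \left(-10\right) \left(-3\right) 95 = 50 \left(-3\right) 95 = \left(-150\right) 95 = -14250$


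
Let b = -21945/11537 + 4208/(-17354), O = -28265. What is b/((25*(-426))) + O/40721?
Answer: -30125556203263277/43414073026478850 ≈ -0.69391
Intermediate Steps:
b = -214690613/100106549 (b = -21945*1/11537 + 4208*(-1/17354) = -21945/11537 - 2104/8677 = -214690613/100106549 ≈ -2.1446)
b/((25*(-426))) + O/40721 = -214690613/(100106549*(25*(-426))) - 28265/40721 = -214690613/100106549/(-10650) - 28265*1/40721 = -214690613/100106549*(-1/10650) - 28265/40721 = 214690613/1066134746850 - 28265/40721 = -30125556203263277/43414073026478850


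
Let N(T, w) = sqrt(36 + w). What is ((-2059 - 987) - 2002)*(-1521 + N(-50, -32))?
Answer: 7667912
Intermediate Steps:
((-2059 - 987) - 2002)*(-1521 + N(-50, -32)) = ((-2059 - 987) - 2002)*(-1521 + sqrt(36 - 32)) = (-3046 - 2002)*(-1521 + sqrt(4)) = -5048*(-1521 + 2) = -5048*(-1519) = 7667912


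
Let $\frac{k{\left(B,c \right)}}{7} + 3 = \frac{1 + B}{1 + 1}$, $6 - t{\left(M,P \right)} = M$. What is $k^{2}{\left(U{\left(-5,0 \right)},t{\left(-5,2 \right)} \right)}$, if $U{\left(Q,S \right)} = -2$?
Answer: $\frac{2401}{4} \approx 600.25$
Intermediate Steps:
$t{\left(M,P \right)} = 6 - M$
$k{\left(B,c \right)} = - \frac{35}{2} + \frac{7 B}{2}$ ($k{\left(B,c \right)} = -21 + 7 \frac{1 + B}{1 + 1} = -21 + 7 \frac{1 + B}{2} = -21 + 7 \left(1 + B\right) \frac{1}{2} = -21 + 7 \left(\frac{1}{2} + \frac{B}{2}\right) = -21 + \left(\frac{7}{2} + \frac{7 B}{2}\right) = - \frac{35}{2} + \frac{7 B}{2}$)
$k^{2}{\left(U{\left(-5,0 \right)},t{\left(-5,2 \right)} \right)} = \left(- \frac{35}{2} + \frac{7}{2} \left(-2\right)\right)^{2} = \left(- \frac{35}{2} - 7\right)^{2} = \left(- \frac{49}{2}\right)^{2} = \frac{2401}{4}$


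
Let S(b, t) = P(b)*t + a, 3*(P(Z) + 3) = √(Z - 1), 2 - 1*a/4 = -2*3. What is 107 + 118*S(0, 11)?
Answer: -11 + 1298*I/3 ≈ -11.0 + 432.67*I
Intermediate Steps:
a = 32 (a = 8 - (-8)*3 = 8 - 4*(-6) = 8 + 24 = 32)
P(Z) = -3 + √(-1 + Z)/3 (P(Z) = -3 + √(Z - 1)/3 = -3 + √(-1 + Z)/3)
S(b, t) = 32 + t*(-3 + √(-1 + b)/3) (S(b, t) = (-3 + √(-1 + b)/3)*t + 32 = t*(-3 + √(-1 + b)/3) + 32 = 32 + t*(-3 + √(-1 + b)/3))
107 + 118*S(0, 11) = 107 + 118*(32 + (⅓)*11*(-9 + √(-1 + 0))) = 107 + 118*(32 + (⅓)*11*(-9 + √(-1))) = 107 + 118*(32 + (⅓)*11*(-9 + I)) = 107 + 118*(32 + (-33 + 11*I/3)) = 107 + 118*(-1 + 11*I/3) = 107 + (-118 + 1298*I/3) = -11 + 1298*I/3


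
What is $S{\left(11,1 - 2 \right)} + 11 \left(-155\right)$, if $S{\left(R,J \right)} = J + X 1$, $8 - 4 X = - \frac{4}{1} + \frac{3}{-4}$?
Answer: $- \frac{27245}{16} \approx -1702.8$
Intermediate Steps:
$X = \frac{51}{16}$ ($X = 2 - \frac{- \frac{4}{1} + \frac{3}{-4}}{4} = 2 - \frac{\left(-4\right) 1 + 3 \left(- \frac{1}{4}\right)}{4} = 2 - \frac{-4 - \frac{3}{4}}{4} = 2 - - \frac{19}{16} = 2 + \frac{19}{16} = \frac{51}{16} \approx 3.1875$)
$S{\left(R,J \right)} = \frac{51}{16} + J$ ($S{\left(R,J \right)} = J + \frac{51}{16} \cdot 1 = J + \frac{51}{16} = \frac{51}{16} + J$)
$S{\left(11,1 - 2 \right)} + 11 \left(-155\right) = \left(\frac{51}{16} + \left(1 - 2\right)\right) + 11 \left(-155\right) = \left(\frac{51}{16} - 1\right) - 1705 = \frac{35}{16} - 1705 = - \frac{27245}{16}$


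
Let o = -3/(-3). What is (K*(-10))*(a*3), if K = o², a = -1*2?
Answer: 60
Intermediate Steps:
a = -2
o = 1 (o = -3*(-⅓) = 1)
K = 1 (K = 1² = 1)
(K*(-10))*(a*3) = (1*(-10))*(-2*3) = -10*(-6) = 60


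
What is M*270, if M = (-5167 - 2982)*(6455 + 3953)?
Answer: -22899993840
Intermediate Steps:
M = -84814792 (M = -8149*10408 = -84814792)
M*270 = -84814792*270 = -22899993840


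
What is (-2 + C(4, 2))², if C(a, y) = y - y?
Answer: 4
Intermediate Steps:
C(a, y) = 0
(-2 + C(4, 2))² = (-2 + 0)² = (-2)² = 4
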